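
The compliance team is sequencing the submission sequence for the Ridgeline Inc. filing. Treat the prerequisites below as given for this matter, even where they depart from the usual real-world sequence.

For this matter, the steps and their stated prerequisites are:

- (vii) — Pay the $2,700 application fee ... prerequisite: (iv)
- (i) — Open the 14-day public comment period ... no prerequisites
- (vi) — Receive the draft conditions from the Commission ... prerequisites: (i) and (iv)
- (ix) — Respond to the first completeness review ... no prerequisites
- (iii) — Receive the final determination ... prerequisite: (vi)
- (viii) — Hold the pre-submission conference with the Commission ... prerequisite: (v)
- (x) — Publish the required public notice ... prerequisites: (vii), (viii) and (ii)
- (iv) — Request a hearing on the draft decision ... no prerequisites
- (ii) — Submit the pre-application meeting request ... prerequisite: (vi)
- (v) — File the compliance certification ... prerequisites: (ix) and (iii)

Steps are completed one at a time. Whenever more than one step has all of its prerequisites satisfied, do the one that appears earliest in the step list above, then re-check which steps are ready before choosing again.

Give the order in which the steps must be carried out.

(i), (ix), (iv), (vii), (vi), (iii), (ii), (v), (viii), (x)

(i), (ix) and (iv) have no prerequisites; (i) is listed earlier, so (i) is first.
Ready: (ix) and (iv). (ix) is listed earlier → (ix).
That leaves (iv) as the only ready step → (iv).
Now (vii) and (vi) have their prerequisites met. (vii) is listed earlier, so (vii) next.
(vi) needed (i) and (iv), now all done → (vi).
Now (iii) and (ii) have their prerequisites met. (iii) is listed earlier, so (iii) next.
Ready: (ii) and (v). (ii) is listed earlier → (ii).
(v) is the only step now ready → (v).
(viii) needed (v), now all done → (viii).
(x) needed (vii), (viii) and (ii), now all done → (x).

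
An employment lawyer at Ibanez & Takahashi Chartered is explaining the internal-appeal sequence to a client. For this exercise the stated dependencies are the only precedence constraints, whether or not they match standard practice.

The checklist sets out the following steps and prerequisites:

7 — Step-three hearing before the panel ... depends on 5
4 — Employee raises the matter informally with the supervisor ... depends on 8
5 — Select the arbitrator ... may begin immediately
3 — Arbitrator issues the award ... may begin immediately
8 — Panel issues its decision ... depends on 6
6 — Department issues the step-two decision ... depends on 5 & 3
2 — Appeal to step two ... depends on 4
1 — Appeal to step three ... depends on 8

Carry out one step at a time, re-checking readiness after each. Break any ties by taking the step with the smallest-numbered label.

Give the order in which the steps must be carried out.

Nothing is required for 3 and 5. 3 has the earlier label → 3 first.
That leaves 5 as the only ready step → 5.
6 and 7 are both available; 6 has the earlier label → 6.
8 now also ready, so the ready set is {7, 8}; 7 has the earlier label → 7.
8 is the only step now ready → 8.
1 and 4 are both available; 1 has the earlier label → 1.
Next only 4 has its prerequisites met → 4.
Next only 2 has its prerequisites met → 2.

3 5 6 7 8 1 4 2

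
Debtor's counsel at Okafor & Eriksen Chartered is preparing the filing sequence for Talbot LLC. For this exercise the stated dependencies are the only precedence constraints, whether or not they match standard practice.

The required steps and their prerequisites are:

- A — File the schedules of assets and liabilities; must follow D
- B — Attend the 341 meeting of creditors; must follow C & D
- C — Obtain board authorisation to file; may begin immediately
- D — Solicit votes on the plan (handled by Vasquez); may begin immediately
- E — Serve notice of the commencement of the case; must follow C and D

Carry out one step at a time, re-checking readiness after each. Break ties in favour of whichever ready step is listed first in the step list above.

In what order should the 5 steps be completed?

C → D → A → B → E

Nothing is required for C and D. C is listed earlier → C first.
That leaves D as the only ready step → D.
Now A, B and E have their prerequisites met. A is listed earlier, so A next.
Now B and E have their prerequisites met. B is listed earlier, so B next.
E needed C and D, now all done → E.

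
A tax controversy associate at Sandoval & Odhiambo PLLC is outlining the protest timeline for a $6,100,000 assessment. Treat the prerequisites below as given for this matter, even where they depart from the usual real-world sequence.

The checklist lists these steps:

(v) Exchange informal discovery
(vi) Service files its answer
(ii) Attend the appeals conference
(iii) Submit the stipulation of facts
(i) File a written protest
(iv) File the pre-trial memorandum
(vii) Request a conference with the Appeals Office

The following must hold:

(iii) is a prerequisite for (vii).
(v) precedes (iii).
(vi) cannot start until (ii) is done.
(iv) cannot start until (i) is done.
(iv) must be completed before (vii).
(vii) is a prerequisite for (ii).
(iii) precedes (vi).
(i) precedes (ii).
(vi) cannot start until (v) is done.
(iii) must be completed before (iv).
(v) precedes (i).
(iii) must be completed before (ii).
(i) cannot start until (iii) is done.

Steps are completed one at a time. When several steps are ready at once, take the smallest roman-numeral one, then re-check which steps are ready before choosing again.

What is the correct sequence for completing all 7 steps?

Only (v) has no prerequisites, so it is first.
(iii) needed (v), now all done → (iii).
That leaves (i) as the only ready step → (i).
That leaves (iv) as the only ready step → (iv).
(vii) needed (iii) and (iv), now all done → (vii).
(ii) needed (i), (iii) and (vii), now all done → (ii).
(vi) needed (ii), (iii) and (v), now all done → (vi).

(v), (iii), (i), (iv), (vii), (ii), (vi)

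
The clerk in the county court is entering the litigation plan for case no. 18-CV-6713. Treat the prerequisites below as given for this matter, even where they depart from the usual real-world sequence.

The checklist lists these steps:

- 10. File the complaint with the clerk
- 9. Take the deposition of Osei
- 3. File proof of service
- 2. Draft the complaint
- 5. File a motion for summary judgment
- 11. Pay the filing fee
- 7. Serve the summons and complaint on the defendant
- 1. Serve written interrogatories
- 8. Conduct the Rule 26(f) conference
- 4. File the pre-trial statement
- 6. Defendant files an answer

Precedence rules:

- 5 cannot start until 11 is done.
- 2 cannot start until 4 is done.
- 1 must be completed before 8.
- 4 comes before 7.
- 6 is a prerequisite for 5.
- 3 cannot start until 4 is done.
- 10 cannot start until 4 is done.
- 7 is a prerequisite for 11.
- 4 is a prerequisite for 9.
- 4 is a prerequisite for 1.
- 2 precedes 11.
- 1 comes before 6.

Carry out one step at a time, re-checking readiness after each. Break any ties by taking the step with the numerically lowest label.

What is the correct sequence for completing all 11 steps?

4 → 1 → 2 → 3 → 6 → 7 → 8 → 9 → 10 → 11 → 5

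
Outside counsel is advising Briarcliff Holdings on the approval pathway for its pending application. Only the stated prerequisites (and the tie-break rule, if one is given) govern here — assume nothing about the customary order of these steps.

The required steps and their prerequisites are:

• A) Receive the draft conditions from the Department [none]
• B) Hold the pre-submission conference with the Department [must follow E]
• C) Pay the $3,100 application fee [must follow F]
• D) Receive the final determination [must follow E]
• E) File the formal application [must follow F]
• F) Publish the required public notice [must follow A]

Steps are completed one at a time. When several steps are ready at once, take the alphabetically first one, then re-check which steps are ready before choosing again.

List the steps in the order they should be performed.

A → F → C → E → B → D

Only A has no prerequisites, so it is first.
That leaves F as the only ready step → F.
C and E are both available; C has the earlier label → C.
E is the only step now ready → E.
Now B and D have their prerequisites met. B has the earlier label, so B next.
D is the only step now ready → D.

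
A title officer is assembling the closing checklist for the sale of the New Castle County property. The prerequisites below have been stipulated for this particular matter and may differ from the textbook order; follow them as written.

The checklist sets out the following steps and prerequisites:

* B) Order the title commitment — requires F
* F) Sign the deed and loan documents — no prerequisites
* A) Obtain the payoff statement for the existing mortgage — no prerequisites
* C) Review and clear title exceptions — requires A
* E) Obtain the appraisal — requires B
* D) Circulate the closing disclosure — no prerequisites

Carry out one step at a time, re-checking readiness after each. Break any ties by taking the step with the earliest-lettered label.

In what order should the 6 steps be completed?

A, C, D, F, B, E

Nothing is required for A, D and F. A has the earlier label → A first.
C now also ready, so the ready set is {C, D, F}; C has the earlier label → C.
D and F are both available; D has the earlier label → D.
Next only F has its prerequisites met → F.
B needed F, now all done → B.
E needed B, now all done → E.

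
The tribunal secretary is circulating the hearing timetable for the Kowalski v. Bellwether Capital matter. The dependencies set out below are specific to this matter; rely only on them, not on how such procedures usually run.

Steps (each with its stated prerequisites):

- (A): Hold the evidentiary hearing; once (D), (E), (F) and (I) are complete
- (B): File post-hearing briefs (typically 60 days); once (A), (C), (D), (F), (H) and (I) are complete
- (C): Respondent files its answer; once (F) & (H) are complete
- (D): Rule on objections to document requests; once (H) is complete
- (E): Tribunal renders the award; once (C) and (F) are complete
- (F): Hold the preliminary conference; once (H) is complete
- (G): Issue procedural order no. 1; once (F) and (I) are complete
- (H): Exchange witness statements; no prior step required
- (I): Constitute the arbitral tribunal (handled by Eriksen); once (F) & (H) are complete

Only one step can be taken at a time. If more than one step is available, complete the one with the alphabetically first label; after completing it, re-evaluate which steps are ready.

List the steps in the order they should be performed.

(H) has no prerequisites → (H) first.
Ready: (D) and (F). (D) has the earlier label → (D).
(F) needed (H), now all done → (F).
(C) and (I) are both available; (C) has the earlier label → (C).
(E) now also ready, so the ready set is {(E), (I)}; (E) has the earlier label → (E).
(I) is the only step now ready → (I).
Now (A) and (G) have their prerequisites met. (A) has the earlier label, so (A) next.
Now (B) and (G) have their prerequisites met. (B) has the earlier label, so (B) next.
(G) is the only step now ready → (G).

(H), (D), (F), (C), (E), (I), (A), (B), (G)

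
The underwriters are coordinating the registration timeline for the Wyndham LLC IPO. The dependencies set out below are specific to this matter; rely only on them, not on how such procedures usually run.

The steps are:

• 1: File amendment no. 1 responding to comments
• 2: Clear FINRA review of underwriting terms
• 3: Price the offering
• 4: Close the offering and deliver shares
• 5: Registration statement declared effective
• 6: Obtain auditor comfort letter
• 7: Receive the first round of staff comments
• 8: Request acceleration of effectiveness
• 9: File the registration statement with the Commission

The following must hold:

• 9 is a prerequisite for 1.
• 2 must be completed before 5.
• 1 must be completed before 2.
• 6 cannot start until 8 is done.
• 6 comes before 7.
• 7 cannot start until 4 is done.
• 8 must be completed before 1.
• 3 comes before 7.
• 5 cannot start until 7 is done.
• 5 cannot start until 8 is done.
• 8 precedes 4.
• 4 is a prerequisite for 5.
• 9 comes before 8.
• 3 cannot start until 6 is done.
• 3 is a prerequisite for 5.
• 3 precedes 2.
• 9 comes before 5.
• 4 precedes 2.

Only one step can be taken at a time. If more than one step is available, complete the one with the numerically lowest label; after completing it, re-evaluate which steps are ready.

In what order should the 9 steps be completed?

9 8 1 4 6 3 2 7 5

Only 9 has no prerequisites, so it is first.
8 needed 9, now all done → 8.
Ready: 1, 4 and 6. 1 has the earlier label → 1.
Ready: 4 and 6. 4 has the earlier label → 4.
6 needed 8, now all done → 6.
3 is the only step now ready → 3.
Ready: 2 and 7. 2 has the earlier label → 2.
7 is the only step now ready → 7.
5 needed 2, 3, 4, 7, 8 and 9, now all done → 5.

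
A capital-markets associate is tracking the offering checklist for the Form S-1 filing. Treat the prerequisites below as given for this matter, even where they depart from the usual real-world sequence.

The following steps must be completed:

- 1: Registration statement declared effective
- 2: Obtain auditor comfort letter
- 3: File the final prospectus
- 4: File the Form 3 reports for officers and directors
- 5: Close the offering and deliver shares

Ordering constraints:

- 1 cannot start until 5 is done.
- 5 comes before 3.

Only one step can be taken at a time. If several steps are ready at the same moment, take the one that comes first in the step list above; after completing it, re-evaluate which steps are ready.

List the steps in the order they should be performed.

2, 4, 5, 1, 3

Nothing is required for 2, 4 and 5. 2 is listed earlier → 2 first.
Ready: 4 and 5. 4 is listed earlier → 4.
Next only 5 has its prerequisites met → 5.
1 and 3 are both available; 1 is listed earlier → 1.
3 needed 5, now all done → 3.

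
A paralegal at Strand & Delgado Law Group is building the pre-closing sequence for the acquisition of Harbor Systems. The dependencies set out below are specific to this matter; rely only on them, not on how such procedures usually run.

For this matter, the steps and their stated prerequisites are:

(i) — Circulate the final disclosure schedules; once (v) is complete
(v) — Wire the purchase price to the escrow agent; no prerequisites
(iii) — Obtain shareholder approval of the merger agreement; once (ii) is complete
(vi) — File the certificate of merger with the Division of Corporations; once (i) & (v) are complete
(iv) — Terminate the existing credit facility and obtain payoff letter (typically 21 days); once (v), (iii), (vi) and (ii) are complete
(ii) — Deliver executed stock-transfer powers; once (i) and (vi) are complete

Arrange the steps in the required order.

(v) → (i) → (vi) → (ii) → (iii) → (iv)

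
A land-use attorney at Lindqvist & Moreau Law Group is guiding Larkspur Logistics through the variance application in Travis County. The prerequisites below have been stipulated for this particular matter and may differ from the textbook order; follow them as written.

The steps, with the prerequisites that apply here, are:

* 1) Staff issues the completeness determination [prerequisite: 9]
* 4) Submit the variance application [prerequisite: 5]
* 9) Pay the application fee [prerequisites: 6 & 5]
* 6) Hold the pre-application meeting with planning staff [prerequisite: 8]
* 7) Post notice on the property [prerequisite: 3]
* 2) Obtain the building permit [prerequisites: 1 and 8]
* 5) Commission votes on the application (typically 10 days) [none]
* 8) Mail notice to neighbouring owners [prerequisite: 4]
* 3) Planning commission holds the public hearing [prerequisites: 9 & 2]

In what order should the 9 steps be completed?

5, 4, 8, 6, 9, 1, 2, 3, 7

5 has no prerequisites → 5 first.
Next only 4 has its prerequisites met → 4.
8 is the only step now ready → 8.
6 needed 8, now all done → 6.
9 needed 6 and 5, now all done → 9.
That leaves 1 as the only ready step → 1.
2 needed 1 and 8, now all done → 2.
Next only 3 has its prerequisites met → 3.
7 needed 3, now all done → 7.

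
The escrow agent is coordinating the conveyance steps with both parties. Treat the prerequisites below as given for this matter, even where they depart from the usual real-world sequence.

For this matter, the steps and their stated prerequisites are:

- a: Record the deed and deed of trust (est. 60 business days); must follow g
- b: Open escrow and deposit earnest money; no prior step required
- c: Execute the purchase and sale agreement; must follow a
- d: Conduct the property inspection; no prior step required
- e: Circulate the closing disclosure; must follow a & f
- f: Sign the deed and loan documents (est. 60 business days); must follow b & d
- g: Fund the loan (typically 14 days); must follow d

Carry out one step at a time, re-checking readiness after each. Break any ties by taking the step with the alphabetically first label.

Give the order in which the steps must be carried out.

b d f g a c e

b and d have no prerequisites; b has the earlier label, so b is first.
Next only d has its prerequisites met → d.
Now f and g have their prerequisites met. f has the earlier label, so f next.
g needed d, now all done → g.
Next only a has its prerequisites met → a.
Ready: c and e. c has the earlier label → c.
That leaves e as the only ready step → e.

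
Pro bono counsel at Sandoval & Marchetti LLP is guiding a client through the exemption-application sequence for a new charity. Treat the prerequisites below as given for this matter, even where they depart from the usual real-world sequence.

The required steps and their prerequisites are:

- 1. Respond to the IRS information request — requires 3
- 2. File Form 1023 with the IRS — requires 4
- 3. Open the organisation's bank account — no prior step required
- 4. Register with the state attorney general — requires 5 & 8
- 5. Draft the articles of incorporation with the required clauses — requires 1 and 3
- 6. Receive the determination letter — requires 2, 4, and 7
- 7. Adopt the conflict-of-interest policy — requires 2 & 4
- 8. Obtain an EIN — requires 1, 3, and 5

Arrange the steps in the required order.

3, 1, 5, 8, 4, 2, 7, 6

3 has no prerequisites → 3 first.
That leaves 1 as the only ready step → 1.
5 is the only step now ready → 5.
8 needed 1, 3 and 5, now all done → 8.
Next only 4 has its prerequisites met → 4.
That leaves 2 as the only ready step → 2.
7 needed 2 and 4, now all done → 7.
6 needed 2, 4 and 7, now all done → 6.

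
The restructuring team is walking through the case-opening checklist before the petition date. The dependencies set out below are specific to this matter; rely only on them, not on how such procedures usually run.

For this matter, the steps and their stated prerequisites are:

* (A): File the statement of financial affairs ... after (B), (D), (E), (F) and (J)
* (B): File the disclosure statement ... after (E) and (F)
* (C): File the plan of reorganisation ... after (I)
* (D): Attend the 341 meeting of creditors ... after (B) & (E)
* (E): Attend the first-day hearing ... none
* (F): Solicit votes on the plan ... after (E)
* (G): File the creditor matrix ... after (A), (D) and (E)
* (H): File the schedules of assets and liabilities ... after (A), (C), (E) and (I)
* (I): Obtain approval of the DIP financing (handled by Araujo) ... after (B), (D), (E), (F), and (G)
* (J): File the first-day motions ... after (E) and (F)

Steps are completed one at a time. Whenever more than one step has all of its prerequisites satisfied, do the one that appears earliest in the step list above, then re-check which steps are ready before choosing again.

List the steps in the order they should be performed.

(E) is the only step with nothing outstanding, so it goes first.
(F) needed (E), now all done → (F).
Now (B) and (J) have their prerequisites met. (B) is listed earlier, so (B) next.
Now (D) and (J) have their prerequisites met. (D) is listed earlier, so (D) next.
(J) is the only step now ready → (J).
Next only (A) has its prerequisites met → (A).
(G) needed (A), (D) and (E), now all done → (G).
(I) needed (B), (D), (E), (F) and (G), now all done → (I).
Next only (C) has its prerequisites met → (C).
Next only (H) has its prerequisites met → (H).

(E), (F), (B), (D), (J), (A), (G), (I), (C), (H)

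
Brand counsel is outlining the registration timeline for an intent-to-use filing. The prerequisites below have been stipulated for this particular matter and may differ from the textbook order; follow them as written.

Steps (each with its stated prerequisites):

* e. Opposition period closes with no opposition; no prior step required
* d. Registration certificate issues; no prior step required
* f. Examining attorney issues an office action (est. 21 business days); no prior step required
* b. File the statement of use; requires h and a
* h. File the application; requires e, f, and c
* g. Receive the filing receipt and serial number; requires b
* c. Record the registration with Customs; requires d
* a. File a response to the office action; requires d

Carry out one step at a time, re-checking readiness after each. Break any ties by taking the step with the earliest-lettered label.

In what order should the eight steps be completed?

d → a → c → e → f → h → b → g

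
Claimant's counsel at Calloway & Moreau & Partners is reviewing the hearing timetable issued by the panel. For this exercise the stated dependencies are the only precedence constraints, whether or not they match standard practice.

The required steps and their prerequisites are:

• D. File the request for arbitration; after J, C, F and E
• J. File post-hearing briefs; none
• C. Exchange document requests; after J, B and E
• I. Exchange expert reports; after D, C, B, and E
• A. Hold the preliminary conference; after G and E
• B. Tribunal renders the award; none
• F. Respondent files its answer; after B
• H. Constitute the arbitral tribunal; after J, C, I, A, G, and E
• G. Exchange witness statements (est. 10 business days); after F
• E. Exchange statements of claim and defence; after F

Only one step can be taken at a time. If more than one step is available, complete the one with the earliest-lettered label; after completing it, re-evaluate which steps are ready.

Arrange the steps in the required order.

B, F, E, G, A, J, C, D, I, H

B and J have no prerequisites; B has the earlier label, so B is first.
F now also ready, so the ready set is {F, J}; F has the earlier label → F.
E and G now also ready, so the ready set is {E, G, J}; E has the earlier label → E.
G and J are both available; G has the earlier label → G.
A now also ready, so the ready set is {A, J}; A has the earlier label → A.
That leaves J as the only ready step → J.
Next only C has its prerequisites met → C.
That leaves D as the only ready step → D.
I needed B, C, D and E, now all done → I.
H is the only step now ready → H.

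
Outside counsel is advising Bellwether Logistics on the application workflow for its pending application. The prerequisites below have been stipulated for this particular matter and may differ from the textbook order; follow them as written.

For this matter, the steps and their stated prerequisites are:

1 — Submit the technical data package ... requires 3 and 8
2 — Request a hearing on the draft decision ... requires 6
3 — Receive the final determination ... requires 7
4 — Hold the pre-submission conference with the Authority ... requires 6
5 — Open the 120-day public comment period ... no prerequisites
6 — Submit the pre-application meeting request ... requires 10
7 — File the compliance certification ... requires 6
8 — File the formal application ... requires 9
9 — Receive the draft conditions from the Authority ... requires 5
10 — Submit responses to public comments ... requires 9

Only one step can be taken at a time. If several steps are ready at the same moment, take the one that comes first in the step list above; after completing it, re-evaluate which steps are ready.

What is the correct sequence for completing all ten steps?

5, 9, 8, 10, 6, 2, 4, 7, 3, 1

5 has no prerequisites → 5 first.
9 needed 5, now all done → 9.
Ready: 8 and 10. 8 is listed earlier → 8.
Next only 10 has its prerequisites met → 10.
6 needed 10, now all done → 6.
Now 2, 4 and 7 have their prerequisites met. 2 is listed earlier, so 2 next.
Ready: 4 and 7. 4 is listed earlier → 4.
7 needed 6, now all done → 7.
Next only 3 has its prerequisites met → 3.
Next only 1 has its prerequisites met → 1.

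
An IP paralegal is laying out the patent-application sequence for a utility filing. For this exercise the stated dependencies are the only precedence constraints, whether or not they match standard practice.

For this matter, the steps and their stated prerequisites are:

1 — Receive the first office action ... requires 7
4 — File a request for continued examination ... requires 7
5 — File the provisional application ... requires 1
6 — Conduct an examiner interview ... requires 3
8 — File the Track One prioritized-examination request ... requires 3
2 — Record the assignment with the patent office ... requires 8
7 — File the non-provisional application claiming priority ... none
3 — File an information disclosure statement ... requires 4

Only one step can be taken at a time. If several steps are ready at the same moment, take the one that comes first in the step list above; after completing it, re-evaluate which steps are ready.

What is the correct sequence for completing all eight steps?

Only 7 has no prerequisites, so it is first.
Ready: 1 and 4. 1 is listed earlier → 1.
5 now also ready, so the ready set is {4, 5}; 4 is listed earlier → 4.
Now 5 and 3 have their prerequisites met. 5 is listed earlier, so 5 next.
3 needed 4, now all done → 3.
6 and 8 are both available; 6 is listed earlier → 6.
8 is the only step now ready → 8.
2 needed 8, now all done → 2.

7, 1, 4, 5, 3, 6, 8, 2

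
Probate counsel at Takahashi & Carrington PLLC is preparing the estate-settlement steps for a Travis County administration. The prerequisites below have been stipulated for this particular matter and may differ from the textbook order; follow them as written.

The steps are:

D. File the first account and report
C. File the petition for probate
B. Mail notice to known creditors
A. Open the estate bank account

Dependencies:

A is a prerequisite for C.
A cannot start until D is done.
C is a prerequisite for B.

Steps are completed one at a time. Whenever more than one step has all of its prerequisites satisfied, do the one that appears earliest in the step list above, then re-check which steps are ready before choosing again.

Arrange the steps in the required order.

D, A, C, B

D is the only step with nothing outstanding, so it goes first.
A needed D, now all done → A.
Next only C has its prerequisites met → C.
B needed C, now all done → B.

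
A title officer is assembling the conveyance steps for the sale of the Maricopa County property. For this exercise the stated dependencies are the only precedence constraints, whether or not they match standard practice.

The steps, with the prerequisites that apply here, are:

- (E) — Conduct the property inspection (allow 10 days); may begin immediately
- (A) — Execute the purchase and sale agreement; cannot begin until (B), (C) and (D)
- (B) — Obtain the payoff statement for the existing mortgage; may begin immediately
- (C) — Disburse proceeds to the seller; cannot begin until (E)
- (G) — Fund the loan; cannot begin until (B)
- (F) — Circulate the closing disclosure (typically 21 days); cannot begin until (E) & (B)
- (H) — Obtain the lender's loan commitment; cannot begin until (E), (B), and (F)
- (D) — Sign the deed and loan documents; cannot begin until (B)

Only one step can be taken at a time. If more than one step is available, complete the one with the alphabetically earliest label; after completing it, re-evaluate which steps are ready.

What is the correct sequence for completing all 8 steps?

(B), (D), (E), (C), (A), (F), (G), (H)

Nothing is required for (B) and (E). (B) has the earlier label → (B) first.
(D), (E) and (G) are all available; (D) has the earlier label → (D).
Now (E) and (G) have their prerequisites met. (E) has the earlier label, so (E) next.
Ready: (C), (F) and (G). (C) has the earlier label → (C).
(A) now also ready, so the ready set is {(A), (F), (G)}; (A) has the earlier label → (A).
Ready: (F) and (G). (F) has the earlier label → (F).
Ready: (G) and (H). (G) has the earlier label → (G).
(H) is the only step now ready → (H).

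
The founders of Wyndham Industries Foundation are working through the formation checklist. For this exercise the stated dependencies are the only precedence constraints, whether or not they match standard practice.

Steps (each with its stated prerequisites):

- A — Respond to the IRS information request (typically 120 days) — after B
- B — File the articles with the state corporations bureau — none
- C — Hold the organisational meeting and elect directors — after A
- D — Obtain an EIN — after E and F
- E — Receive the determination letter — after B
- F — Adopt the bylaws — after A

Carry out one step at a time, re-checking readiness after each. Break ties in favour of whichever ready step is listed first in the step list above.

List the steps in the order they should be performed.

B, A, C, E, F, D

Only B has no prerequisites, so it is first.
A and E are both available; A is listed earlier → A.
C and F now also ready, so the ready set is {C, E, F}; C is listed earlier → C.
E and F are both available; E is listed earlier → E.
F is the only step now ready → F.
D is the only step now ready → D.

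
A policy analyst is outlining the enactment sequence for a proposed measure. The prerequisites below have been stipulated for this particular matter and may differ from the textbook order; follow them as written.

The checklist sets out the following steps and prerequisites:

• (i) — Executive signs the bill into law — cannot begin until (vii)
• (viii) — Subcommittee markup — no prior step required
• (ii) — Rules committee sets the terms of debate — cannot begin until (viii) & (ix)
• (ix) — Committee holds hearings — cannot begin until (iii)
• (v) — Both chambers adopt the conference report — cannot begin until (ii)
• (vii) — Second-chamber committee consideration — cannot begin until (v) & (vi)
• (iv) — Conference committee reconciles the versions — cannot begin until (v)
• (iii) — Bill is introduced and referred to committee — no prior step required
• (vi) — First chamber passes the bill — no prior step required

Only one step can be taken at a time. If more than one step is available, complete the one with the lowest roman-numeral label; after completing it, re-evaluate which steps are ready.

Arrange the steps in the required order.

Nothing is required for (iii), (vi) and (viii). (iii) has the earlier label → (iii) first.
(ix) now also ready, so the ready set is {(vi), (viii), (ix)}; (vi) has the earlier label → (vi).
Ready: (viii) and (ix). (viii) has the earlier label → (viii).
(ix) needed (iii), now all done → (ix).
Next only (ii) has its prerequisites met → (ii).
(v) needed (ii), now all done → (v).
Ready: (iv) and (vii). (iv) has the earlier label → (iv).
(vii) is the only step now ready → (vii).
(i) needed (vii), now all done → (i).

(iii), (vi), (viii), (ix), (ii), (v), (iv), (vii), (i)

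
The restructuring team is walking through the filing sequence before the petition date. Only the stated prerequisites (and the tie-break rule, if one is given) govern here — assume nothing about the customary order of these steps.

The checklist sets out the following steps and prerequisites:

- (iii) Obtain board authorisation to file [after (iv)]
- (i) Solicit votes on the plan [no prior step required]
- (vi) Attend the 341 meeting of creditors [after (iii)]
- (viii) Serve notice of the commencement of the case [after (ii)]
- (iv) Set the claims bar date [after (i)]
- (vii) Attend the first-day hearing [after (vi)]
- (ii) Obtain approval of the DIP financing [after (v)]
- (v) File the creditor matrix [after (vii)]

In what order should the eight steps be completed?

Only (i) has no prerequisites, so it is first.
Next only (iv) has its prerequisites met → (iv).
(iii) needed (iv), now all done → (iii).
(vi) needed (iii), now all done → (vi).
Next only (vii) has its prerequisites met → (vii).
Next only (v) has its prerequisites met → (v).
(ii) needed (v), now all done → (ii).
(viii) is the only step now ready → (viii).

(i), (iv), (iii), (vi), (vii), (v), (ii), (viii)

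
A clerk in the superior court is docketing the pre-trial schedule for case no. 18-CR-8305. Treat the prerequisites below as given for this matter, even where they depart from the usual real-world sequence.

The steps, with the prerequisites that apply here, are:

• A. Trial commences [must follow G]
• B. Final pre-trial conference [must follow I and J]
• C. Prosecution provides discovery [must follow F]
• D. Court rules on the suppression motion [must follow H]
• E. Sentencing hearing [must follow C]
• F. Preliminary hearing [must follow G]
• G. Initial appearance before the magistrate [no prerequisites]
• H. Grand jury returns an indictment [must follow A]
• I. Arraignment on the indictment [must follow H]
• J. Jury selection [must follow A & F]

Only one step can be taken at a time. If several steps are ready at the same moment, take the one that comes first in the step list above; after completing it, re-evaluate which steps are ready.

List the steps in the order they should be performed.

G A F C E H D I J B

Only G has no prerequisites, so it is first.
Ready: A and F. A is listed earlier → A.
H now also ready, so the ready set is {F, H}; F is listed earlier → F.
C and J now also ready, so the ready set is {C, H, J}; C is listed earlier → C.
E now also ready, so the ready set is {E, H, J}; E is listed earlier → E.
Now H and J have their prerequisites met. H is listed earlier, so H next.
D and I now also ready, so the ready set is {D, I, J}; D is listed earlier → D.
I and J are both available; I is listed earlier → I.
J needed A and F, now all done → J.
That leaves B as the only ready step → B.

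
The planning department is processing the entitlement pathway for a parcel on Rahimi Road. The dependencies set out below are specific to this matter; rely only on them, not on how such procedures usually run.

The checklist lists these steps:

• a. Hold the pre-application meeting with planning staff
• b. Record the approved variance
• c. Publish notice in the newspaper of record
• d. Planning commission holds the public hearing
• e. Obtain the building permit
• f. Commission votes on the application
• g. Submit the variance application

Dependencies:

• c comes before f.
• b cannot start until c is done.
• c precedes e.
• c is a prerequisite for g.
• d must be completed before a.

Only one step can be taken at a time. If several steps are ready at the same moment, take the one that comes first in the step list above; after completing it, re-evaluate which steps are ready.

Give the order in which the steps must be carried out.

c, b, d, a, e, f, g

c and d have no prerequisites; c is listed earlier, so c is first.
Ready: b, d, e, f and g. b is listed earlier → b.
d, e, f and g are all available; d is listed earlier → d.
a now also ready, so the ready set is {a, e, f, g}; a is listed earlier → a.
Now e, f and g have their prerequisites met. e is listed earlier, so e next.
Now f and g have their prerequisites met. f is listed earlier, so f next.
g is the only step now ready → g.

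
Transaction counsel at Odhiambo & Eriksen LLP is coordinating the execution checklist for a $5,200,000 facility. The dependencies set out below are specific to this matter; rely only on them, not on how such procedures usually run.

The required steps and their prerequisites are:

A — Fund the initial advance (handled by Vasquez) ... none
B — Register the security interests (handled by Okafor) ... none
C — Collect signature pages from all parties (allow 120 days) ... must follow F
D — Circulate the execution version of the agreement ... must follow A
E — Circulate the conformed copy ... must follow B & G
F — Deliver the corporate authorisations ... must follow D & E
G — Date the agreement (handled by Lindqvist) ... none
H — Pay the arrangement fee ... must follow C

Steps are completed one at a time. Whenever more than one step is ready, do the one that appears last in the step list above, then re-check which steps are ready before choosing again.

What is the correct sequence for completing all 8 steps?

Nothing is required for G, B and A. G is listed later → G first.
Ready: B and A. B is listed later → B.
Ready: E and A. E is listed later → E.
That leaves A as the only ready step → A.
Next only D has its prerequisites met → D.
Next only F has its prerequisites met → F.
Next only C has its prerequisites met → C.
That leaves H as the only ready step → H.

G, B, E, A, D, F, C, H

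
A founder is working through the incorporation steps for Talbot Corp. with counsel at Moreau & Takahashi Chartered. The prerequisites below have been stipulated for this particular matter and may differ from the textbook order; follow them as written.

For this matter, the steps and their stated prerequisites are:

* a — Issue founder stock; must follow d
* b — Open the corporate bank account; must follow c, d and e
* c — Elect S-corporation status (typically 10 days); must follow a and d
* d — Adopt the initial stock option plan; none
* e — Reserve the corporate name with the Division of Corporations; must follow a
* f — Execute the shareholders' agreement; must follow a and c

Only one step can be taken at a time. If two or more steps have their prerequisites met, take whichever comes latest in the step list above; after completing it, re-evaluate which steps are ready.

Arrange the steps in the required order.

d, a, e, c, f, b

d is the only step with nothing outstanding, so it goes first.
That leaves a as the only ready step → a.
Ready: e and c. e is listed later → e.
That leaves c as the only ready step → c.
Now f and b have their prerequisites met. f is listed later, so f next.
b is the only step now ready → b.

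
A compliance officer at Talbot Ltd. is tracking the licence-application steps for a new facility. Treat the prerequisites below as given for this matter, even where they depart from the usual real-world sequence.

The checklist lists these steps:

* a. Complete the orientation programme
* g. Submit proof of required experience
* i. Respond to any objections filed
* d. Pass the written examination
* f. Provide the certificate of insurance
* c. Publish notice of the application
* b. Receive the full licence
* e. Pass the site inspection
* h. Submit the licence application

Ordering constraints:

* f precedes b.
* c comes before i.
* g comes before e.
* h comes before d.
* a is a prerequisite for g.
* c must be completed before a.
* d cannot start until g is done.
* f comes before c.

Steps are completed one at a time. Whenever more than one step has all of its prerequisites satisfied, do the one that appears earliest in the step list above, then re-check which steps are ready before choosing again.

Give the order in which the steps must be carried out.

f and h have no prerequisites; f is listed earlier, so f is first.
c and b now also ready, so the ready set is {c, b, h}; c is listed earlier → c.
a, i, b and h are all available; a is listed earlier → a.
Ready: g, i, b and h. g is listed earlier → g.
e now also ready, so the ready set is {i, b, e, h}; i is listed earlier → i.
Ready: b, e and h. b is listed earlier → b.
Now e and h have their prerequisites met. e is listed earlier, so e next.
Next only h has its prerequisites met → h.
d is the only step now ready → d.

f, c, a, g, i, b, e, h, d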